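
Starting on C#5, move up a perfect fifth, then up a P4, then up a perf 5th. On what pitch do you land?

Up a perfect fifth from C#5: G#5 (7 semitones up).
A perfect fourth up from G#5 is C#6.
C#6 up a perfect fifth → G#6 (7 semitones).

G#6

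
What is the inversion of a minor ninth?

major seventh

First reduce the compound minor ninth to its simple form, a minor second.
Inverted interval numbers add to nine, so a second pairs with a seventh (2 + 7 = 9).
The quality also flips — minor becomes major — giving a major seventh.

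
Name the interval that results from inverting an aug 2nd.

diminished seventh

Inverted interval numbers add to nine, so a second pairs with a seventh (2 + 7 = 9).
The quality also flips — augmented becomes diminished — giving a diminished seventh.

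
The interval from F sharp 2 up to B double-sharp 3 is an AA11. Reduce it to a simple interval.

Subtracting seven from the interval number removes an octave: 11 − 7 = 4.
So a doubly augmented eleventh is an octave plus a doubly augmented fourth. The quality is unchanged.

doubly augmented fourth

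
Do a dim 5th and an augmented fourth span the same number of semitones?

Yes

Both span 6 semitones: a diminished fifth and an augmented fourth are the same chromatic distance.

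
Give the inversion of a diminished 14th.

augmented 2nd

First reduce the compound diminished fourteenth to its simple form, a diminished seventh.
The rule of nine gives the new number: 9 − 7 = 2, so a seventh becomes a second.
And diminished becomes augmented under inversion, so we get an augmented second.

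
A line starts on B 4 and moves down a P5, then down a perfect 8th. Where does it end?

E 3

Down a perfect fifth from B4: E4 (7 semitones down).
A perfect octave down from E4 is E3.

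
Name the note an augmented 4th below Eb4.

Counting four letter names down from E lands on B.
An augmented fourth spans 6 semitones, so from Eb4 the target pitch is Bbb3.

Bbb3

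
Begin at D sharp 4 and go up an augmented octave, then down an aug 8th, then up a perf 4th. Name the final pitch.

G sharp 4

An augmented octave up from D#4 is D##5.
Down an augmented octave from D##5: D#4 (13 semitones down).
Up a perfect fourth from D#4: G#4 (5 semitones up).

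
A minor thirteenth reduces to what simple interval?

minor sixth

Each octave removed subtracts seven from the number: 13 − 7 = 6.
So a minor thirteenth is an octave plus a minor sixth. The quality is unchanged.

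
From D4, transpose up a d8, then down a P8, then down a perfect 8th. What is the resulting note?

Db3

Up a diminished octave from D4: Db5 (11 semitones up).
Db5 down a perfect octave → Db4 (12 semitones).
Db4 down a perfect octave → Db3 (12 semitones).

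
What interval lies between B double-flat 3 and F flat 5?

P12

B to F spans five letter names (B-C-D-E-F), plus an octave, so the interval is some kind of twelfth.
The perfect twelfth spans 19 semitones, and Bbb3 to Fb5 is exactly 19 semitones — so this is a perfect twelfth.
(Equivalently, a compound perfect fifth: a perfect fifth plus an octave.)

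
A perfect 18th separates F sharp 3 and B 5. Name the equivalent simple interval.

perfect fourth

Take out 2 octaves (14 from the number): 18 − 14 = 4.
Quality carries through unchanged, so the simple form is a perfect fourth.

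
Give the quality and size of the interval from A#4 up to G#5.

A to G spans seven letter names (A-B-C-D-E-F-G), so the interval is some kind of seventh.
At 10 semitones, A#4→G#5 falls one short of a major seventh: minor.

minor seventh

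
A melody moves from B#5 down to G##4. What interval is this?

minor tenth

Descending from B#5 to G##4 is the same interval as ascending G##4 to B#5.
G to B spans three letter names (G-A-B), plus an octave: a tenth.
G##4 to B#5 is 15 semitones, a half step short of the major tenth (16), so this is minor.
(Equivalently, a compound minor third: a minor third plus an octave.)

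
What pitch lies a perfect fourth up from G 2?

C 3

Counting four letter names up from G lands on C.
A perfect fourth spans 5 semitones, so from G2 the target pitch is C3.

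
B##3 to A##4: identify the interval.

minor seventh

B to A spans seven letter names (B-C-D-E-F-G-A) — that makes it a seventh of some quality.
A major seventh would be 11 semitones, but B##3 to A##4 is 10 — one semitone narrower, making it a minor seventh.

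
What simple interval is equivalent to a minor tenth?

Each octave removed subtracts seven from the number: 10 − 7 = 3.
Quality carries through unchanged, so the simple form is a minor third.

minor 3rd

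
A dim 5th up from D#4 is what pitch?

A4

Five letter names up from D: A.
A diminished fifth is 6 semitones; 6 semitones up from D#4 gives A4.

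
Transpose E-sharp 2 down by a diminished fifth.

A-double-sharp 1

The fifth takes the letter from E down to A.
Moving 6 semitones down from E#2 (the size of a diminished fifth) reaches A##1.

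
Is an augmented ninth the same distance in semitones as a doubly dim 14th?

No

An augmented ninth is 15 semitones but a doubly diminished fourteenth is 20 semitones — different sizes.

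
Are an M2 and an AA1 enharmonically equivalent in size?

Yes

A major second = 2 semitones = a doubly augmented unison; enharmonically equal.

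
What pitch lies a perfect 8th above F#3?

The letter stays F (same as the start), shifted an octave up.
A perfect octave is 12 semitones; 12 semitones up from F#3 gives F#4.

F#4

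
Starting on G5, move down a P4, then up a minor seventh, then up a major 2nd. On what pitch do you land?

G5 down a perfect fourth → D5 (5 semitones).
D5 up a minor seventh → C6 (10 semitones).
C6 up a major second → D6 (2 semitones).

D6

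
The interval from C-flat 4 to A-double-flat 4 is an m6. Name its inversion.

Inverted interval numbers add to nine, so a sixth pairs with a third (6 + 3 = 9).
The quality also flips — minor becomes major — giving a major third.

major 3rd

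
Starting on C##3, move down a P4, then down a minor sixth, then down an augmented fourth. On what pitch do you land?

Down a perfect fourth from C##3: G##2 (5 semitones down).
A minor sixth down from G##2 is B##1.
B##1 down an augmented fourth → F##1 (6 semitones).

F##1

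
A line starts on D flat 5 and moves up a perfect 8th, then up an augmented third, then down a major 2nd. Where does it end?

E 6

Up a perfect octave from Db5: Db6 (12 semitones up).
Up an augmented third from Db6: F#6 (5 semitones up).
Down a major second from F#6: E6 (2 semitones down).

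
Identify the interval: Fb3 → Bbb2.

Descending from Fb3 to Bbb2 is the same interval as ascending Bbb2 to Fb3.
B to F spans five letter names (B-C-D-E-F), so the interval is some kind of fifth.
Bbb2 to Fb3 is 7 semitones, matching the perfect fifth exactly, so the quality is perfect.

perfect fifth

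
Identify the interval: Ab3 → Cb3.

Descending from Ab3 to Cb3 is the same interval as ascending Cb3 to Ab3.
C to A spans six letter names (C-D-E-F-G-A): a sixth.
The major sixth spans 9 semitones, and Cb3 to Ab3 is exactly 9 semitones — so this is a major sixth.

major sixth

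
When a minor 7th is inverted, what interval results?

Inverted interval numbers add to nine, so a seventh pairs with a second (7 + 2 = 9).
And minor becomes major under inversion, so we get a major second.

major second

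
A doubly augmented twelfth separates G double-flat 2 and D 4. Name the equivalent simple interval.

AA5

Subtracting seven from the interval number removes an octave: 12 − 7 = 5.
That makes a doubly augmented twelfth a compound doubly augmented fifth — an octave plus a doubly augmented fifth.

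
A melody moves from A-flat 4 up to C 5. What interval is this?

major 3rd

A to C spans three letter names (A-B-C), so the interval is some kind of third.
Counting semitones, Ab4→C5 is 4, which is the major third.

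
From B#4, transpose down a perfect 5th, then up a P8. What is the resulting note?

E#5

B#4 down a perfect fifth → E#4 (7 semitones).
Up a perfect octave from E#4: E#5 (12 semitones up).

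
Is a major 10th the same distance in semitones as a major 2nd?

No

A major tenth spans 16 semitones; a major second spans 2 semitones. They differ by 14.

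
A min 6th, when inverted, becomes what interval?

Inverted interval numbers add to nine, so a sixth pairs with a third (6 + 3 = 9).
And minor becomes major under inversion, so we get a major third.

M3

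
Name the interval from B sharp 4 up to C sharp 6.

minor ninth

B to C spans two letter names (B-C), plus an octave, so the interval is some kind of ninth.
A major ninth would be 14 semitones, but B#4 to C#6 is 13 — one semitone narrower, making it a minor ninth.
(Equivalently, a compound minor second: a minor second plus an octave.)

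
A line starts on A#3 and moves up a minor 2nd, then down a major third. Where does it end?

G3

A minor second up from A#3 is B3.
A major third down from B3 is G3.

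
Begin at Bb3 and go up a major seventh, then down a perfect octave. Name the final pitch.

A3

Bb3 up a major seventh → A4 (11 semitones).
A perfect octave down from A4 is A3.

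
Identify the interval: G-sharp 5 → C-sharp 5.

P5

Descending from G#5 to C#5 is the same interval as ascending C#5 to G#5.
C to G spans five letter names (C-D-E-F-G): a fifth.
Counting semitones, C#5→G#5 is 7, which is the perfect fifth.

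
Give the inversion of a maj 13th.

minor third

First reduce the compound major thirteenth to its simple form, a major sixth.
Inverted interval numbers add to nine, so a sixth pairs with a third (6 + 3 = 9).
Quality inverts too: major becomes minor. That makes the inversion a minor third.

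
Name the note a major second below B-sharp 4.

The second takes the letter from B down to A.
A major second is 2 semitones; 2 semitones down from B#4 gives A#4.

A-sharp 4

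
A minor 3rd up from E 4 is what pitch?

Three letter names up from E: G.
Moving 3 semitones up from E4 (the size of a minor third) reaches G4.

G 4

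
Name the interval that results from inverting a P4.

perfect 5th

The rule of nine gives the new number: 9 − 4 = 5, so a fourth becomes a fifth.
And perfect stays perfect under inversion, so we get a perfect fifth.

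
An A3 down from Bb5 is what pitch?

Gbb5

Counting three letter names down from B lands on G.
Moving 5 semitones down from Bb5 (the size of an augmented third) reaches Gbb5.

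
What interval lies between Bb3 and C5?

major ninth

B to C spans two letter names (B-C), plus an octave — that makes it a ninth of some quality.
The major ninth spans 14 semitones, and Bb3 to C5 is exactly 14 semitones — so this is a major ninth.
(Equivalently, a compound major second: a major second plus an octave.)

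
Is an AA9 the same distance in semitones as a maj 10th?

A doubly augmented ninth spans 16 semitones, and a major tenth also spans 16 semitones — they're enharmonic.

Yes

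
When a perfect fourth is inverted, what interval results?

Inverted interval numbers add to nine, so a fourth pairs with a fifth (4 + 5 = 9).
And perfect stays perfect under inversion, so we get a perfect fifth.

perfect 5th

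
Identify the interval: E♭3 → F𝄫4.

E to F spans two letter names (E-F), plus an octave: a ninth.
The major ninth is 14 semitones; here we have 12, two semitones narrower: diminished.

d9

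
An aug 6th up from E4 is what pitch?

Six letter names up from E: C.
An augmented sixth spans 10 semitones, so from E4 the target pitch is C##5.

C##5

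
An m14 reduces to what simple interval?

minor seventh

Subtracting seven from the interval number removes an octave: 14 − 7 = 7.
So a minor fourteenth is an octave plus a minor seventh. The quality is unchanged.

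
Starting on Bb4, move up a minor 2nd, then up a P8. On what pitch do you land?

Up a minor second from Bb4: Cb5 (1 semitone up).
Up a perfect octave from Cb5: Cb6 (12 semitones up).

Cb6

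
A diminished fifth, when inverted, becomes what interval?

The rule of nine gives the new number: 9 − 5 = 4, so a fifth becomes a fourth.
The quality also flips — diminished becomes augmented — giving an augmented fourth.

A4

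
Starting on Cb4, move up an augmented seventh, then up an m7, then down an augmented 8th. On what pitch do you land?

Ab4

Cb4 up an augmented seventh → B4 (12 semitones).
B4 up a minor seventh → A5 (10 semitones).
Down an augmented octave from A5: Ab4 (13 semitones down).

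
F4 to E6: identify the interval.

M14

F to E spans seven letter names (F-G-A-B-C-D-E), plus an octave: a fourteenth.
The major fourteenth spans 23 semitones, and F4 to E6 is exactly 23 semitones — so this is a major fourteenth.
(Equivalently, a compound major seventh: a major seventh plus an octave.)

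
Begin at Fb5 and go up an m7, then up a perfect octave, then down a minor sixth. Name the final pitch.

Gb6

Up a minor seventh from Fb5: Ebb6 (10 semitones up).
A perfect octave up from Ebb6 is Ebb7.
Down a minor sixth from Ebb7: Gb6 (8 semitones down).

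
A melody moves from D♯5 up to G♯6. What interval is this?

D to G spans four letter names (D-E-F-G), plus an octave — that makes it an eleventh of some quality.
The perfect eleventh spans 17 semitones, and D#5 to G#6 is exactly 17 semitones — so this is a perfect eleventh.
(Equivalently, a compound perfect fourth: a perfect fourth plus an octave.)

perfect eleventh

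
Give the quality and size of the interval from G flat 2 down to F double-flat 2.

Descending from Gb2 to Fbb2 is the same interval as ascending Fbb2 to Gb2.
F to G spans two letter names (F-G) — that makes it a second of some quality.
Fbb2 to Gb2 spans 3 semitones — one semitone wider than the major second (2) — giving an augmented second.

augmented second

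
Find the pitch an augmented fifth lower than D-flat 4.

G-double-flat 3

The fifth takes the letter from D down to G.
Moving 8 semitones down from Db4 (the size of an augmented fifth) reaches Gbb3.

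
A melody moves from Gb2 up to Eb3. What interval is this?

G to E spans six letter names (G-A-B-C-D-E): a sixth.
Gb2 to Eb3 is 9 semitones, matching the major sixth exactly, so the quality is major.

major sixth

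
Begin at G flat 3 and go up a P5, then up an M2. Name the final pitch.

A perfect fifth up from Gb3 is Db4.
A major second up from Db4 is Eb4.

E flat 4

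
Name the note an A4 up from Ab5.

The fourth takes the letter from A up to D.
An augmented fourth is 6 semitones; 6 semitones up from Ab5 gives D6.

D6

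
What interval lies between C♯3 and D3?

C to D spans two letter names (C-D) — that makes it a second of some quality.
At 1 semitone, C#3→D3 falls one short of a major second: minor.

minor second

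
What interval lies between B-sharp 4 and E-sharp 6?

perfect eleventh

B to E spans four letter names (B-C-D-E), plus an octave, so the interval is some kind of eleventh.
Counting semitones, B#4→E#6 is 17, which is the perfect eleventh.
(Equivalently, a compound perfect fourth: a perfect fourth plus an octave.)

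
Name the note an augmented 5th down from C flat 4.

F double-flat 3

Counting five letter names down from C lands on F.
An augmented fifth is 8 semitones; 8 semitones down from Cb4 gives Fbb3.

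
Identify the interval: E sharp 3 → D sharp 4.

minor seventh

E to D spans seven letter names (E-F-G-A-B-C-D), so the interval is some kind of seventh.
At 10 semitones, E#3→D#4 falls one short of a major seventh: minor.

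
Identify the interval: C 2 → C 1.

perfect octave

Descending from C2 to C1 is the same interval as ascending C1 to C2.
C to C is the same letter name, plus an octave — that makes it an octave of some quality.
Counting semitones, C1→C2 is 12, which is the perfect octave.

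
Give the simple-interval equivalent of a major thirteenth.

major sixth

Take out an octave (7 from the number): 13 − 7 = 6.
So a major thirteenth is an octave plus a major sixth. The quality is unchanged.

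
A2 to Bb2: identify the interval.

A to B spans two letter names (A-B): a second.
A2 to Bb2 is 1 semitone, a half step short of the major second (2), so this is minor.

minor second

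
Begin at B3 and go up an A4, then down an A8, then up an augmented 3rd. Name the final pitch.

B3 up an augmented fourth → E#4 (6 semitones).
Down an augmented octave from E#4: E3 (13 semitones down).
Up an augmented third from E3: G##3 (5 semitones up).

G##3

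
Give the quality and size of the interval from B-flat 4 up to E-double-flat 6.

diminished eleventh

B to E spans four letter names (B-C-D-E), plus an octave: an eleventh.
A perfect eleventh would be 17 semitones; Bb4 to Ebb6 is 16, one semitone narrower, so the interval is diminished.
(Equivalently, a compound diminished fourth: a diminished fourth plus an octave.)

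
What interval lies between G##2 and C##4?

perfect 11th

G to C spans four letter names (G-A-B-C), plus an octave: an eleventh.
The perfect eleventh spans 17 semitones, and G##2 to C##4 is exactly 17 semitones — so this is a perfect eleventh.
(Equivalently, a compound perfect fourth: a perfect fourth plus an octave.)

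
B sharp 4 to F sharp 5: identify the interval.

diminished 5th

B to F spans five letter names (B-C-D-E-F): a fifth.
The perfect fifth is 7 semitones; here we have 6, one semitone narrower: diminished.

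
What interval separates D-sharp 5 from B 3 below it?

Descending from D#5 to B3 is the same interval as ascending B3 to D#5.
B to D spans three letter names (B-C-D), plus an octave — that makes it a tenth of some quality.
The major tenth spans 16 semitones, and B3 to D#5 is exactly 16 semitones — so this is a major tenth.
(Equivalently, a compound major third: a major third plus an octave.)

major 10th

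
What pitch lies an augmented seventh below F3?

Counting seven letter names down from F lands on G.
An augmented seventh spans 12 semitones, so from F3 the target pitch is Gbb2.

Gbb2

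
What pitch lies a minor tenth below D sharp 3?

Three letters down from D (plus an octave) reaches B.
A minor tenth is 15 semitones; 15 semitones down from D#3 gives B#1.

B sharp 1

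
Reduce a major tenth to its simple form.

Take out an octave (7 from the number): 10 − 7 = 3.
Quality carries through unchanged, so the simple form is a major third.

major third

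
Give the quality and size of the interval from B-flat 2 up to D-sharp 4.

augmented tenth

B to D spans three letter names (B-C-D), plus an octave: a tenth.
Bb2 to D#4 spans 17 semitones — one semitone wider than the major tenth (16) — giving an augmented tenth.
(Equivalently, a compound augmented third: an augmented third plus an octave.)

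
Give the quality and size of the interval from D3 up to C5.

D to C spans seven letter names (D-E-F-G-A-B-C), plus an octave — that makes it a fourteenth of some quality.
A major fourteenth would be 23 semitones, but D3 to C5 is 22 — one semitone narrower, making it a minor fourteenth.
(Equivalently, a compound minor seventh: a minor seventh plus an octave.)

minor fourteenth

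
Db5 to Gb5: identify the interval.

D to G spans four letter names (D-E-F-G): a fourth.
Counting semitones, Db5→Gb5 is 5, which is the perfect fourth.

perfect 4th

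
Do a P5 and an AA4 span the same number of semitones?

Yes

A perfect fifth = 7 semitones = a doubly augmented fourth; enharmonically equal.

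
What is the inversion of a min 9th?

First reduce the compound minor ninth to its simple form, a minor second.
Interval numbers invert to sum to nine: 2 + 7 = 9, so a second inverts to a seventh.
Quality inverts too: minor becomes major. That makes the inversion a major seventh.

major 7th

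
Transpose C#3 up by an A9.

Two letters up from C (plus an octave) reaches D.
An augmented ninth spans 15 semitones, so from C#3 the target pitch is D##4.

D##4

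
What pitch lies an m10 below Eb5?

Three letters down from E (plus an octave) reaches C.
A minor tenth is 15 semitones; 15 semitones down from Eb5 gives C4.

C4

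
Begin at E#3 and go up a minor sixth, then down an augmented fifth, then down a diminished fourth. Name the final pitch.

C#3

E#3 up a minor sixth → C#4 (8 semitones).
Down an augmented fifth from C#4: F3 (8 semitones down).
A diminished fourth down from F3 is C#3.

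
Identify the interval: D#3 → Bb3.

diminished 6th

D to B spans six letter names (D-E-F-G-A-B) — that makes it a sixth of some quality.
The major sixth is 9 semitones; here we have 7, two semitones narrower: diminished.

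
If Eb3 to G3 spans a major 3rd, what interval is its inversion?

minor sixth

Inverted interval numbers add to nine, so a third pairs with a sixth (3 + 6 = 9).
Quality inverts too: major becomes minor. That makes the inversion a minor sixth.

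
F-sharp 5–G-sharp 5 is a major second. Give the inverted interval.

The rule of nine gives the new number: 9 − 2 = 7, so a second becomes a seventh.
Quality inverts too: major becomes minor. That makes the inversion a minor seventh.

minor seventh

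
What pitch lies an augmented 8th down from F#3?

The letter stays F (same as the start), shifted an octave down.
An augmented octave spans 13 semitones, so from F#3 the target pitch is F2.

F2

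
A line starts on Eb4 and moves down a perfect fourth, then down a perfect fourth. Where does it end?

Down a perfect fourth from Eb4: Bb3 (5 semitones down).
Bb3 down a perfect fourth → F3 (5 semitones).

F3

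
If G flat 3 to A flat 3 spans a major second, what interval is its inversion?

Inverted interval numbers add to nine, so a second pairs with a seventh (2 + 7 = 9).
Quality inverts too: major becomes minor. That makes the inversion a minor seventh.

m7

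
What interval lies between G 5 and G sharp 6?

G to G is the same letter name, plus an octave, so the interval is some kind of octave.
G5 to G#6 spans 13 semitones — one semitone wider than the perfect octave (12) — giving an augmented octave.

augmented 8th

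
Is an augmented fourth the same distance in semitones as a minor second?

An augmented fourth is 6 semitones but a minor second is 1 semitone — different sizes.

No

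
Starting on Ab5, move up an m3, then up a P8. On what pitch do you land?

Cb7

Up a minor third from Ab5: Cb6 (3 semitones up).
Cb6 up a perfect octave → Cb7 (12 semitones).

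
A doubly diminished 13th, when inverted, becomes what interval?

First reduce the compound doubly diminished thirteenth to its simple form, a doubly diminished sixth.
Interval numbers invert to sum to nine: 6 + 3 = 9, so a sixth inverts to a third.
And doubly diminished becomes doubly augmented under inversion, so we get a doubly augmented third.

doubly augmented 3rd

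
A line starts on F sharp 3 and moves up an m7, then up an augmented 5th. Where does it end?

F#3 up a minor seventh → E4 (10 semitones).
Up an augmented fifth from E4: B#4 (8 semitones up).

B sharp 4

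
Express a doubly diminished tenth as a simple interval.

Subtracting seven from the interval number removes an octave: 10 − 7 = 3.
That makes a doubly diminished tenth a compound doubly diminished third — an octave plus a doubly diminished third.

doubly diminished third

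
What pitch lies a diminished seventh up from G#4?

Seven letter names up from G: F.
Moving 9 semitones up from G#4 (the size of a diminished seventh) reaches F5.

F5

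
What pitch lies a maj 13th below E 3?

The thirteenth's letter: E down six letter names plus an octave → G.
A major thirteenth is 21 semitones; 21 semitones down from E3 gives G1.

G 1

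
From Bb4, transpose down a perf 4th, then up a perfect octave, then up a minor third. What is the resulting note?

Ab5

Bb4 down a perfect fourth → F4 (5 semitones).
Up a perfect octave from F4: F5 (12 semitones up).
F5 up a minor third → Ab5 (3 semitones).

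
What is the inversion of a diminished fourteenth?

First reduce the compound diminished fourteenth to its simple form, a diminished seventh.
Interval numbers invert to sum to nine: 7 + 2 = 9, so a seventh inverts to a second.
And diminished becomes augmented under inversion, so we get an augmented second.

A2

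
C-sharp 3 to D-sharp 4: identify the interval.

C to D spans two letter names (C-D), plus an octave — that makes it a ninth of some quality.
Counting semitones, C#3→D#4 is 14, which is the major ninth.
(Equivalently, a compound major second: a major second plus an octave.)

major ninth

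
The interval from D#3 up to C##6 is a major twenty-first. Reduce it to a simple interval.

Take out 2 octaves (14 from the number): 21 − 14 = 7.
That makes a major twenty-first a compound major seventh — 2 octaves plus a major seventh.

M7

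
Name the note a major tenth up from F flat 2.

A flat 3

The tenth's letter: F up three letter names plus an octave → A.
A major tenth spans 16 semitones, so from Fb2 the target pitch is Ab3.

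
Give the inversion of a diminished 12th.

A4

First reduce the compound diminished twelfth to its simple form, a diminished fifth.
Inverted interval numbers add to nine, so a fifth pairs with a fourth (5 + 4 = 9).
The quality also flips — diminished becomes augmented — giving an augmented fourth.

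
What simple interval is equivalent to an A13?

augmented 6th

Take out an octave (7 from the number): 13 − 7 = 6.
So an augmented thirteenth is an octave plus an augmented sixth. The quality is unchanged.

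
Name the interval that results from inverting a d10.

A6

First reduce the compound diminished tenth to its simple form, a diminished third.
Inverted interval numbers add to nine, so a third pairs with a sixth (3 + 6 = 9).
Quality inverts too: diminished becomes augmented. That makes the inversion an augmented sixth.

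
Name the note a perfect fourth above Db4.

Gb4

Counting four letter names up from D lands on G.
Moving 5 semitones up from Db4 (the size of a perfect fourth) reaches Gb4.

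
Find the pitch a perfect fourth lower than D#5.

Four letter names down from D: A.
Moving 5 semitones down from D#5 (the size of a perfect fourth) reaches A#4.

A#4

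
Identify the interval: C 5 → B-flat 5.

minor seventh

C to B spans seven letter names (C-D-E-F-G-A-B): a seventh.
A major seventh would be 11 semitones, but C5 to Bb5 is 10 — one semitone narrower, making it a minor seventh.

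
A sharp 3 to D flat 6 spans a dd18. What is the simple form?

doubly diminished fourth

Take out 2 octaves (14 from the number): 18 − 14 = 4.
So a doubly diminished eighteenth is 2 octaves plus a doubly diminished fourth. The quality is unchanged.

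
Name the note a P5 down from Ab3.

The fifth takes the letter from A down to D.
A perfect fifth spans 7 semitones, so from Ab3 the target pitch is Db3.

Db3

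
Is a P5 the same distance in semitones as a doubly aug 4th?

A perfect fifth spans 7 semitones, and a doubly augmented fourth also spans 7 semitones — they're enharmonic.

Yes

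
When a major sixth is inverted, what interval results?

Inverted interval numbers add to nine, so a sixth pairs with a third (6 + 3 = 9).
Quality inverts too: major becomes minor. That makes the inversion a minor third.

minor 3rd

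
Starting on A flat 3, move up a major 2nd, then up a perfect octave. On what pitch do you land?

B flat 4

Up a major second from Ab3: Bb3 (2 semitones up).
Bb3 up a perfect octave → Bb4 (12 semitones).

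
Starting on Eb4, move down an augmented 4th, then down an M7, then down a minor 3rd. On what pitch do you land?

Abb2

Eb4 down an augmented fourth → Bbb3 (6 semitones).
Down a major seventh from Bbb3: Cbb3 (11 semitones down).
A minor third down from Cbb3 is Abb2.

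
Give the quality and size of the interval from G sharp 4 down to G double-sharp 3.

Descending from G#4 to G##3 is the same interval as ascending G##3 to G#4.
G to G is the same letter name, plus an octave: an octave.
A perfect octave would be 12 semitones; G##3 to G#4 is 11, one semitone narrower, so the interval is diminished.

diminished 8th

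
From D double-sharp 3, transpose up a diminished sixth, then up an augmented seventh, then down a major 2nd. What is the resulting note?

G double-sharp 4

A diminished sixth up from D##3 is B3.
An augmented seventh up from B3 is A##4.
A major second down from A##4 is G##4.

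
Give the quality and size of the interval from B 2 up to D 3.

B to D spans three letter names (B-C-D): a third.
At 3 semitones, B2→D3 falls one short of a major third: minor.

m3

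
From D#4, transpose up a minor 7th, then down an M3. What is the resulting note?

A4

A minor seventh up from D#4 is C#5.
Down a major third from C#5: A4 (4 semitones down).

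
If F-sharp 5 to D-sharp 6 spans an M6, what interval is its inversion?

Inverted interval numbers add to nine, so a sixth pairs with a third (6 + 3 = 9).
The quality also flips — major becomes minor — giving a minor third.

minor third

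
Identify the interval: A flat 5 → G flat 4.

M9

Descending from Ab5 to Gb4 is the same interval as ascending Gb4 to Ab5.
G to A spans two letter names (G-A), plus an octave, so the interval is some kind of ninth.
The major ninth spans 14 semitones, and Gb4 to Ab5 is exactly 14 semitones — so this is a major ninth.
(Equivalently, a compound major second: a major second plus an octave.)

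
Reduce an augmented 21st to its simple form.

augmented 7th

Subtracting seven from the interval number removes an octave: 21 − 14 = 7.
That makes an augmented twenty-first a compound augmented seventh — 2 octaves plus an augmented seventh.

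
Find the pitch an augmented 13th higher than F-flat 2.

The thirteenth's letter: F up six letter names plus an octave → D.
Moving 22 semitones up from Fb2 (the size of an augmented thirteenth) reaches D4.

D 4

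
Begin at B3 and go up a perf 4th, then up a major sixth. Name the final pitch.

C#5

Up a perfect fourth from B3: E4 (5 semitones up).
E4 up a major sixth → C#5 (9 semitones).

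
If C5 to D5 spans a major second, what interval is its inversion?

The rule of nine gives the new number: 9 − 2 = 7, so a second becomes a seventh.
Quality inverts too: major becomes minor. That makes the inversion a minor seventh.

minor 7th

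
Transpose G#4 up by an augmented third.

Counting three letter names up from G lands on B.
Moving 5 semitones up from G#4 (the size of an augmented third) reaches B##4.

B##4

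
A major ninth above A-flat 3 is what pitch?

B-flat 4

Counting two letter names plus an octave up from A lands on B.
A major ninth spans 14 semitones, so from Ab3 the target pitch is Bb4.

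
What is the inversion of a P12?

perfect 4th

First reduce the compound perfect twelfth to its simple form, a perfect fifth.
Interval numbers invert to sum to nine: 5 + 4 = 9, so a fifth inverts to a fourth.
And perfect stays perfect under inversion, so we get a perfect fourth.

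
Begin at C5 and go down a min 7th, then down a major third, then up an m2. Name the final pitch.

Cb4

A minor seventh down from C5 is D4.
D4 down a major third → Bb3 (4 semitones).
A minor second up from Bb3 is Cb4.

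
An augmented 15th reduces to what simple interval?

Each octave removed subtracts seven from the number: 15 − 7 = 8.
That makes an augmented fifteenth a compound augmented octave — an octave plus an augmented octave.

augmented 8th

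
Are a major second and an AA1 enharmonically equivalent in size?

Yes

A major second = 2 semitones = a doubly augmented unison; enharmonically equal.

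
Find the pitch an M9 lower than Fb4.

Ebb3

Counting two letter names plus an octave down from F lands on E.
Moving 14 semitones down from Fb4 (the size of a major ninth) reaches Ebb3.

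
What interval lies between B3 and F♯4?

perfect 5th

B to F spans five letter names (B-C-D-E-F): a fifth.
B3 to F#4 is 7 semitones, matching the perfect fifth exactly, so the quality is perfect.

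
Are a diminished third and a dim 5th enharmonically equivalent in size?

A diminished third is 2 semitones but a diminished fifth is 6 semitones — different sizes.

No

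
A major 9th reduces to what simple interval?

major 2nd

Each octave removed subtracts seven from the number: 9 − 7 = 2.
So a major ninth is an octave plus a major second. The quality is unchanged.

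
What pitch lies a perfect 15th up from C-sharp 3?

The letter stays C (same as the start), shifted two octaves up.
A perfect fifteenth is 24 semitones; 24 semitones up from C#3 gives C#5.

C-sharp 5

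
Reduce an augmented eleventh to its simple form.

A4

Each octave removed subtracts seven from the number: 11 − 7 = 4.
That makes an augmented eleventh a compound augmented fourth — an octave plus an augmented fourth.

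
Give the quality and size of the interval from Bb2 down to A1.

m9

Descending from Bb2 to A1 is the same interval as ascending A1 to Bb2.
A to B spans two letter names (A-B), plus an octave, so the interval is some kind of ninth.
At 13 semitones, A1→Bb2 falls one short of a major ninth: minor.
(Equivalently, a compound minor second: a minor second plus an octave.)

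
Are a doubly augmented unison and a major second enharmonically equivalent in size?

Both span 2 semitones: a doubly augmented unison and a major second are the same chromatic distance.

Yes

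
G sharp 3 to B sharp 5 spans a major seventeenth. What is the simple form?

major third

Each octave removed subtracts seven from the number: 17 − 14 = 3.
So a major seventeenth is 2 octaves plus a major third. The quality is unchanged.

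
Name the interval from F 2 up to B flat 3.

F to B spans four letter names (F-G-A-B), plus an octave — that makes it an eleventh of some quality.
F2 to Bb3 is 17 semitones, matching the perfect eleventh exactly, so the quality is perfect.
(Equivalently, a compound perfect fourth: a perfect fourth plus an octave.)

P11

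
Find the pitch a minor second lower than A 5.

The second takes the letter from A down to G.
A minor second spans 1 semitone, so from A5 the target pitch is G#5.

G-sharp 5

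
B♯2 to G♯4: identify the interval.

B to G spans six letter names (B-C-D-E-F-G), plus an octave, so the interval is some kind of thirteenth.
A major thirteenth would be 21 semitones, but B#2 to G#4 is 20 — one semitone narrower, making it a minor thirteenth.
(Equivalently, a compound minor sixth: a minor sixth plus an octave.)

minor 13th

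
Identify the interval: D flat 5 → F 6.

D to F spans three letter names (D-E-F), plus an octave, so the interval is some kind of tenth.
Counting semitones, Db5→F6 is 16, which is the major tenth.
(Equivalently, a compound major third: a major third plus an octave.)

major 10th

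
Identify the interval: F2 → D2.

minor third

Descending from F2 to D2 is the same interval as ascending D2 to F2.
D to F spans three letter names (D-E-F): a third.
A major third would be 4 semitones, but D2 to F2 is 3 — one semitone narrower, making it a minor third.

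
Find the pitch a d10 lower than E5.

C##4

Three letters down from E (plus an octave) reaches C.
Moving 14 semitones down from E5 (the size of a diminished tenth) reaches C##4.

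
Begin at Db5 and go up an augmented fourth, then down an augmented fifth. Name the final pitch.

Up an augmented fourth from Db5: G5 (6 semitones up).
An augmented fifth down from G5 is Cb5.

Cb5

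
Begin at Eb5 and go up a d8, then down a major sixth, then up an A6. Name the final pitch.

Eb5 up a diminished octave → Ebb6 (11 semitones).
Ebb6 down a major sixth → Gbb5 (9 semitones).
An augmented sixth up from Gbb5 is Eb6.

Eb6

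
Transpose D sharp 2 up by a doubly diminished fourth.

G flat 2

Counting four letter names up from D lands on G.
A doubly diminished fourth is 3 semitones; 3 semitones up from D#2 gives Gb2.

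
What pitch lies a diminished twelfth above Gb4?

The twelfth's letter: G up five letter names plus an octave → D.
Moving 18 semitones up from Gb4 (the size of a diminished twelfth) reaches Dbb6.

Dbb6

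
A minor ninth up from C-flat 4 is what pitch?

D-double-flat 5

Two letters up from C (plus an octave) reaches D.
A minor ninth spans 13 semitones, so from Cb4 the target pitch is Dbb5.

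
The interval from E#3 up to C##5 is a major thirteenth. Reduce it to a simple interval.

Subtracting seven from the interval number removes an octave: 13 − 7 = 6.
So a major thirteenth is an octave plus a major sixth. The quality is unchanged.

M6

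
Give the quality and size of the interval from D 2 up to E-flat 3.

m9

D to E spans two letter names (D-E), plus an octave: a ninth.
A major ninth would be 14 semitones, but D2 to Eb3 is 13 — one semitone narrower, making it a minor ninth.
(Equivalently, a compound minor second: a minor second plus an octave.)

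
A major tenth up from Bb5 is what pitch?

D7

The tenth's letter: B up three letter names plus an octave → D.
A major tenth is 16 semitones; 16 semitones up from Bb5 gives D7.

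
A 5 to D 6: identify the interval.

perfect fourth

A to D spans four letter names (A-B-C-D) — that makes it a fourth of some quality.
Counting semitones, A5→D6 is 5, which is the perfect fourth.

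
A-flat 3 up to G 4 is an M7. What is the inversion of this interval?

The rule of nine gives the new number: 9 − 7 = 2, so a seventh becomes a second.
Quality inverts too: major becomes minor. That makes the inversion a minor second.

m2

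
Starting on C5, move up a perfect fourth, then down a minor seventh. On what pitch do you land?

A perfect fourth up from C5 is F5.
F5 down a minor seventh → G4 (10 semitones).

G4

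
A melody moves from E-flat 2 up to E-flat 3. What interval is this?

P8

E to E is the same letter name, plus an octave: an octave.
Counting semitones, Eb2→Eb3 is 12, which is the perfect octave.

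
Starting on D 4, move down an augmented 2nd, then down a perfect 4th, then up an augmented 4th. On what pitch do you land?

An augmented second down from D4 is Cb4.
Cb4 down a perfect fourth → Gb3 (5 semitones).
Up an augmented fourth from Gb3: C4 (6 semitones up).

C 4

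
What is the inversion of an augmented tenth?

diminished sixth

First reduce the compound augmented tenth to its simple form, an augmented third.
Interval numbers invert to sum to nine: 3 + 6 = 9, so a third inverts to a sixth.
And augmented becomes diminished under inversion, so we get a diminished sixth.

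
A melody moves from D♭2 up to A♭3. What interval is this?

D to A spans five letter names (D-E-F-G-A), plus an octave — that makes it a twelfth of some quality.
The perfect twelfth spans 19 semitones, and Db2 to Ab3 is exactly 19 semitones — so this is a perfect twelfth.
(Equivalently, a compound perfect fifth: a perfect fifth plus an octave.)

P12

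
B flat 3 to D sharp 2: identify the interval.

diminished thirteenth

Descending from Bb3 to D#2 is the same interval as ascending D#2 to Bb3.
D to B spans six letter names (D-E-F-G-A-B), plus an octave — that makes it a thirteenth of some quality.
D#2 to Bb3 spans 19 semitones — two semitones narrower than the major thirteenth (21) — giving a diminished thirteenth.
(Equivalently, a compound diminished sixth: a diminished sixth plus an octave.)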